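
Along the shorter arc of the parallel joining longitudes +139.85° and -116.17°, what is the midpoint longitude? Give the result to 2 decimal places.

-168.16°

Signed shortest Δλ from +139.85° to -116.17° is +103.98°.
Midpoint longitude = +139.85° + (+103.98°)/2 = +139.85° + 51.99° = +191.84°.
Normalise into (−180°, 180°]: -168.16°.
(The naïve average (+139.85 + -116.17)/2 = 11.84° is on the wrong side of the globe.)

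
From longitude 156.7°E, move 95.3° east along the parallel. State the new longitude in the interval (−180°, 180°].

Start at +156.7°; shift +95.3° → +252.0°.
+252.0° lies outside (−180°, 180°]; subtract 360° → -108.0°.

108.0°W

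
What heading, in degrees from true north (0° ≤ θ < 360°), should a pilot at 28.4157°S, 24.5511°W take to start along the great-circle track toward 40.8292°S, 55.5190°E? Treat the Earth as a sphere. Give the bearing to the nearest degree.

Δλ = 55.5190 − -24.5511 = 80.0701°.
θ = atan2( sin Δλ · cos φ₂ , cos φ₁ · sin φ₂ − sin φ₁ · cos φ₂ · cos Δλ )
  = atan2(0.74533, -0.51294) = 124.536° → normalised to [0°, 360°): 124.536°.

125°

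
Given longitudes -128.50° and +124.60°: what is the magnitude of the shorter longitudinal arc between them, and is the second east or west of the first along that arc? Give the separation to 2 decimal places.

106.90° west

Raw difference: 124.60 − -128.50 = 253.1°.
Normalise into (−180°, 180°]: 253.1° − 360° = -106.9°.
Negative ⇒ the second point lies to the west; separation 106.90°.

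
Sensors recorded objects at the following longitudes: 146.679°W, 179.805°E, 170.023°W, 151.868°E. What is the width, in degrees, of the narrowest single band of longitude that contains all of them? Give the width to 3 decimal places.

61.453°

Sort the longitudes: -170.023°, -146.679°, +151.868°, +179.805°.
Eastward gaps between consecutive values (wrapping around): 23.344°, 298.547°, 27.937°, 10.172°.
Largest gap = 298.547° ⇒ minimal covering band is its complement: 360° − 298.547° = 61.453°.
Band runs from +151.868° eastward to -146.679°, crossing the antimeridian.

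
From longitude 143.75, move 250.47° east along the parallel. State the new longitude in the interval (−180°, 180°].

Start at +143.75°; shift +250.47° → +394.22°.
+394.22° lies outside (−180°, 180°]; subtract 360° → +34.22°.

+34.22°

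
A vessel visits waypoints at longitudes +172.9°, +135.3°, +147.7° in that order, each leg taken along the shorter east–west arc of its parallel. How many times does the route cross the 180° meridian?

0

Leg 1: +172.9° → +135.3°, shortest Δλ = -37.6° (west) — does not cross 180°.
Leg 2: +135.3° → +147.7°, shortest Δλ = 12.4° (east) — does not cross 180°.
Total crossings: 0.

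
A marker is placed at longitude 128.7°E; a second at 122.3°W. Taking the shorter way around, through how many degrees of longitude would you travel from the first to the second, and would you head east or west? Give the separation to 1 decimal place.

109.0° east

Raw difference: -122.3 − 128.7 = -251.0°.
Normalise into (−180°, 180°]: -251.0° + 360° = 109.0°.
Positive ⇒ the second point lies to the east; separation 109.0°.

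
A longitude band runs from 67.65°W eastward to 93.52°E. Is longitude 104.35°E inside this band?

Band width going east from -67.65° to +93.52°: ((93.52 − -67.65) mod 360) = 161.17°.
Offset of +104.35° east of the west edge: ((104.35 − -67.65) mod 360) = 172.00°.
172.00° > 161.17° ⇒ outside.

No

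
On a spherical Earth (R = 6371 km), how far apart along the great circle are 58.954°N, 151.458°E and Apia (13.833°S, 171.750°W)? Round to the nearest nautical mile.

4724 nmi

Δλ = -171.750 − 151.458 = -323.208°; wrapped into (−180°, 180°]: 36.792°.
Δφ = -13.833 − 58.954 = -72.787°.
a = sin²(Δφ/2) + cos φ₁ · cos φ₂ · sin²(Δλ/2) = 0.401910.
c = 2·atan2(√a, √(1−a)) = 1.37334 rad → d = 6371·c ≈ 8749.53 km ≈ 4724.37 nmi.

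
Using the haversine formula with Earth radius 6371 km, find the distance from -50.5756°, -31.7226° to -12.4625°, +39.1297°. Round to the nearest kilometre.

Δλ = 39.1297 − -31.7226 = 70.8523°.
Δφ = -12.4625 − -50.5756 = 38.1131°.
a = sin²(Δφ/2) + cos φ₁ · cos φ₂ · sin²(Δλ/2) = 0.314954.
c = 2·atan2(√a, √(1−a)) = 1.19169 rad → d = 6371·c ≈ 7592.24 km.

7592 km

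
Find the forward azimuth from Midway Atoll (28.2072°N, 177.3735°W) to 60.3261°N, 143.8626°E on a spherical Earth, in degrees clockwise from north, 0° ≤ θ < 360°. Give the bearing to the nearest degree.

Δλ = 143.8626 − -177.3735 = 321.2361°; wrapped into (−180°, 180°]: -38.7639°.
θ = atan2( sin Δλ · cos φ₂ , cos φ₁ · sin φ₂ − sin φ₁ · cos φ₂ · cos Δλ )
  = atan2(-0.30997, 0.58322) = -27.989° → normalised to [0°, 360°): 332.011°.

332°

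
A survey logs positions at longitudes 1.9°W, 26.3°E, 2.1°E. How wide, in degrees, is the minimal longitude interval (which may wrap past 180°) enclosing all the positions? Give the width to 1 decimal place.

Sort the longitudes: -1.9°, +2.1°, +26.3°.
Eastward gaps between consecutive values (wrapping around): 4.0°, 24.2°, 331.8°.
Largest gap = 331.8° ⇒ minimal covering band is its complement: 360° − 331.8° = 28.2°.
Band runs from -1.9° eastward to +26.3°.

28.2°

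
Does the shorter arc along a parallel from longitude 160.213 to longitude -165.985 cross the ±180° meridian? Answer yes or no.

Yes

Naïve |-165.985 − 160.213| = 326.198° > 180°, so the shorter arc goes the other way round — across 180°.
Signed shortest Δλ = ((-165.985 − 160.213 + 180) mod 360) − 180 = 33.802°.
Going east by 33.802° from +160.213° passes through 180° before reaching -165.985°.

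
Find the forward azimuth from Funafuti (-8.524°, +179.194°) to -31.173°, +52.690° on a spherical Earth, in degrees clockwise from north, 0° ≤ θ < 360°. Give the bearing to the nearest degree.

230°

Δλ = 52.690 − 179.194 = -126.504°.
θ = atan2( sin Δλ · cos φ₂ , cos φ₁ · sin φ₂ − sin φ₁ · cos φ₂ · cos Δλ )
  = atan2(-0.68775, -0.58735) = -130.498° → normalised to [0°, 360°): 229.502°.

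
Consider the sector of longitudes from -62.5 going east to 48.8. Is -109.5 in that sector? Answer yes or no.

No

Band width going east from -62.5° to +48.8°: ((48.8 − -62.5) mod 360) = 111.3°.
Offset of -109.5° east of the west edge: ((-109.5 − -62.5) mod 360) = 313.0°.
313.0° > 111.3° ⇒ outside.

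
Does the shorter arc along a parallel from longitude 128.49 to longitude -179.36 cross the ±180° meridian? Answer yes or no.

Yes

Naïve |-179.36 − 128.49| = 307.85° > 180°, so the shorter arc goes the other way round — across 180°.
Signed shortest Δλ = ((-179.36 − 128.49 + 180) mod 360) − 180 = 52.15°.
Going east by 52.15° from +128.49° passes through 180° before reaching -179.36°.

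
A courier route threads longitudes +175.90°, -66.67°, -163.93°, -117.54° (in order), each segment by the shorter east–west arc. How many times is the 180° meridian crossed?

1

Leg 1: +175.90° → -66.67°, shortest Δλ = 117.43° (east) — crosses 180°.
Leg 2: -66.67° → -163.93°, shortest Δλ = -97.26° (west) — does not cross 180°.
Leg 3: -163.93° → -117.54°, shortest Δλ = 46.39° (east) — does not cross 180°.
Total crossings: 1.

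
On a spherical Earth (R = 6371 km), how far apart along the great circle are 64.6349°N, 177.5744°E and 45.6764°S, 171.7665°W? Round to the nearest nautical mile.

Δλ = -171.7665 − 177.5744 = -349.3409°; wrapped into (−180°, 180°]: 10.6591°.
Δφ = -45.6764 − 64.6349 = -110.3113°.
a = sin²(Δφ/2) + cos φ₁ · cos φ₂ · sin²(Δλ/2) = 0.676143.
c = 2·atan2(√a, √(1−a)) = 1.93081 rad → d = 6371·c ≈ 12301.18 km ≈ 6642.11 nmi.

6642 nmi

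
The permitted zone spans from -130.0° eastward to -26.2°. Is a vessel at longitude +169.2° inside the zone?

No

Band width going east from -130.0° to -26.2°: ((-26.2 − -130.0) mod 360) = 103.8°.
Offset of +169.2° east of the west edge: ((169.2 − -130.0) mod 360) = 299.2°.
299.2° > 103.8° ⇒ outside.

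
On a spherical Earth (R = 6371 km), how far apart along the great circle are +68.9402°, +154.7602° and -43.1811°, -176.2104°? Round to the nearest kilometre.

12695 km

Δλ = -176.2104 − 154.7602 = -330.9706°; wrapped into (−180°, 180°]: 29.0294°.
Δφ = -43.1811 − 68.9402 = -112.1213°.
a = sin²(Δφ/2) + cos φ₁ · cos φ₂ · sin²(Δλ/2) = 0.704744.
c = 2·atan2(√a, √(1−a)) = 1.99269 rad → d = 6371·c ≈ 12695.42 km.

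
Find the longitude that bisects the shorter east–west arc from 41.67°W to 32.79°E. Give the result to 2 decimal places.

Signed shortest Δλ from -41.67° to +32.79° is +74.46°.
Midpoint longitude = -41.67° + (+74.46°)/2 = -41.67° + 37.23° = -4.44°.

4.44°W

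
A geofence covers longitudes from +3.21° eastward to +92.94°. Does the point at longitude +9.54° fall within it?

Yes

Band width going east from +3.21° to +92.94°: ((92.94 − 3.21) mod 360) = 89.73°.
Offset of +9.54° east of the west edge: ((9.54 − 3.21) mod 360) = 6.33°.
6.33° ≤ 89.73° ⇒ inside.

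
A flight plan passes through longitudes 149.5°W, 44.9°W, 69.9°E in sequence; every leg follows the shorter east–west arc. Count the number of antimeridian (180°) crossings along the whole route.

Leg 1: -149.5° → -44.9°, shortest Δλ = 104.6° (east) — does not cross 180°.
Leg 2: -44.9° → +69.9°, shortest Δλ = 114.8° (east) — does not cross 180°.
Total crossings: 0.

0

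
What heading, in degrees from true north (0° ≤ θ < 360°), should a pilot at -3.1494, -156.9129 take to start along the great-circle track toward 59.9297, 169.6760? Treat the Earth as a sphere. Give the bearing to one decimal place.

Δλ = 169.6760 − -156.9129 = 326.5889°; wrapped into (−180°, 180°]: -33.4111°.
θ = atan2( sin Δλ · cos φ₂ , cos φ₁ · sin φ₂ − sin φ₁ · cos φ₂ · cos Δλ )
  = atan2(-0.27591, 0.88708) = -17.277° → normalised to [0°, 360°): 342.723°.

342.7°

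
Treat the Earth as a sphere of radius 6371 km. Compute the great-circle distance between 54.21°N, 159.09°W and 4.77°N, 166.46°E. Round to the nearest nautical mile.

3408 nmi

Δλ = 166.46 − -159.09 = 325.55°; wrapped into (−180°, 180°]: -34.45°.
Δφ = 4.77 − 54.21 = -49.44°.
a = sin²(Δφ/2) + cos φ₁ · cos φ₂ · sin²(Δλ/2) = 0.225983.
c = 2·atan2(√a, √(1−a)) = 0.99078 rad → d = 6371·c ≈ 6312.28 km ≈ 3408.36 nmi.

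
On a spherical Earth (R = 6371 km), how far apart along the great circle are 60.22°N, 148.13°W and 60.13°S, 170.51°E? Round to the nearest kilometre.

13848 km

Δλ = 170.51 − -148.13 = 318.64°; wrapped into (−180°, 180°]: -41.36°.
Δφ = -60.13 − 60.22 = -120.35°.
a = sin²(Δφ/2) + cos φ₁ · cos φ₂ · sin²(Δλ/2) = 0.783489.
c = 2·atan2(√a, √(1−a)) = 2.17363 rad → d = 6371·c ≈ 13848.20 km.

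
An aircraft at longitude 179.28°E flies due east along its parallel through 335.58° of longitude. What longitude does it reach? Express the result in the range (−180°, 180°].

Start at +179.28°; shift +335.58° → +514.86°.
+514.86° lies outside (−180°, 180°]; subtract 360° → +154.86°.

154.86°E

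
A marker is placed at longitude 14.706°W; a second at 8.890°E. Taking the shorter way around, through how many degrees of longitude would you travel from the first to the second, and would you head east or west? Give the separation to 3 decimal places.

23.596° east

Raw difference: 8.890 − -14.706 = 23.596°.
Normalise into (−180°, 180°]: 23.596° stays 23.596°.
Positive ⇒ the second point lies to the east; separation 23.596°.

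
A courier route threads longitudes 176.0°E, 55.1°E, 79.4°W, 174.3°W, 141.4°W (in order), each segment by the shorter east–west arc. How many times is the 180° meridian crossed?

Leg 1: +176.0° → +55.1°, shortest Δλ = -120.9° (west) — does not cross 180°.
Leg 2: +55.1° → -79.4°, shortest Δλ = -134.5° (west) — does not cross 180°.
Leg 3: -79.4° → -174.3°, shortest Δλ = -94.9° (west) — does not cross 180°.
Leg 4: -174.3° → -141.4°, shortest Δλ = 32.9° (east) — does not cross 180°.
Total crossings: 0.

0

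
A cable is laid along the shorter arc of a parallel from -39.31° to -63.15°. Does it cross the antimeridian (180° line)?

No

Signed shortest Δλ = ((-63.15 − -39.31 + 180) mod 360) − 180 = -23.84°.
Going west by 23.84° from -39.31° reaches -63.15° without touching 180°.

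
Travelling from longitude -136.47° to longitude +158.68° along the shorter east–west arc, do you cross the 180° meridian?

Naïve |158.68 − -136.47| = 295.15° > 180°, so the shorter arc goes the other way round — across 180°.
Signed shortest Δλ = ((158.68 − -136.47 + 180) mod 360) − 180 = -64.85°.
Going west by 64.85° from -136.47° passes through 180° before reaching +158.68°.

Yes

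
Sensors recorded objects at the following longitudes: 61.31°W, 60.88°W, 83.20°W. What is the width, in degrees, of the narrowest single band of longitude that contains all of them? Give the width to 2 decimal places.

Sort the longitudes: -83.20°, -61.31°, -60.88°.
Eastward gaps between consecutive values (wrapping around): 21.89°, 0.43°, 337.68°.
Largest gap = 337.68° ⇒ minimal covering band is its complement: 360° − 337.68° = 22.32°.
Band runs from -83.20° eastward to -60.88°.

22.32°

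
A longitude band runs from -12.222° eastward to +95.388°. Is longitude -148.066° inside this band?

No

Band width going east from -12.222° to +95.388°: ((95.388 − -12.222) mod 360) = 107.610°.
Offset of -148.066° east of the west edge: ((-148.066 − -12.222) mod 360) = 224.156°.
224.156° > 107.610° ⇒ outside.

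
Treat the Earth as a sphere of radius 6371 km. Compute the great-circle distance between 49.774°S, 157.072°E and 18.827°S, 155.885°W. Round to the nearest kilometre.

5390 km

Δλ = -155.885 − 157.072 = -312.957°; wrapped into (−180°, 180°]: 47.043°.
Δφ = -18.827 − -49.774 = 30.947°.
a = sin²(Δφ/2) + cos φ₁ · cos φ₂ · sin²(Δλ/2) = 0.168536.
c = 2·atan2(√a, √(1−a)) = 0.84607 rad → d = 6371·c ≈ 5390.33 km.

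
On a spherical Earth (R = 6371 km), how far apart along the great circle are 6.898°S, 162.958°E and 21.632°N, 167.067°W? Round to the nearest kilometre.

Δλ = -167.067 − 162.958 = -330.025°; wrapped into (−180°, 180°]: 29.975°.
Δφ = 21.632 − -6.898 = 28.530°.
a = sin²(Δφ/2) + cos φ₁ · cos φ₂ · sin²(Δλ/2) = 0.122434.
c = 2·atan2(√a, √(1−a)) = 0.71494 rad → d = 6371·c ≈ 4554.90 km.

4555 km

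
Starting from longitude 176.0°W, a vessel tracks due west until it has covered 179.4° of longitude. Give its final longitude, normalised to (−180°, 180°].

4.6°E

Start at -176.0°; shift −179.4° → -355.4°.
-355.4° lies outside (−180°, 180°]; add 360° → +4.6°.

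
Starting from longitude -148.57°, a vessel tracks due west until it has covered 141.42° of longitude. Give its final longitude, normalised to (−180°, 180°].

+70.01°

Start at -148.57°; shift −141.42° → -289.99°.
-289.99° lies outside (−180°, 180°]; add 360° → +70.01°.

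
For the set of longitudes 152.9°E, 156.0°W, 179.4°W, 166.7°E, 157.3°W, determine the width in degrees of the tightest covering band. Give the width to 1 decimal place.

51.1°

Sort the longitudes: -179.4°, -157.3°, -156.0°, +152.9°, +166.7°.
Eastward gaps between consecutive values (wrapping around): 22.1°, 1.3°, 308.9°, 13.8°, 13.9°.
Largest gap = 308.9° ⇒ minimal covering band is its complement: 360° − 308.9° = 51.1°.
Band runs from +152.9° eastward to -156.0°, crossing the antimeridian.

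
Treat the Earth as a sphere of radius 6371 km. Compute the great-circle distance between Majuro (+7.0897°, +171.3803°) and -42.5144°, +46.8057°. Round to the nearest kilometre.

13332 km

Δλ = 46.8057 − 171.3803 = -124.5746°.
Δφ = -42.5144 − 7.0897 = -49.6041°.
a = sin²(Δφ/2) + cos φ₁ · cos φ₂ · sin²(Δλ/2) = 0.749250.
c = 2·atan2(√a, √(1−a)) = 2.09267 rad → d = 6371·c ≈ 13332.37 km.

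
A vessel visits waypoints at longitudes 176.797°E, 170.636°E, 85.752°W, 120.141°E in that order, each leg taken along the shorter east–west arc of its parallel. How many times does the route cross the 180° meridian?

2

Leg 1: +176.797° → +170.636°, shortest Δλ = -6.161° (west) — does not cross 180°.
Leg 2: +170.636° → -85.752°, shortest Δλ = 103.612° (east) — crosses 180°.
Leg 3: -85.752° → +120.141°, shortest Δλ = -154.107° (west) — crosses 180°.
Total crossings: 2.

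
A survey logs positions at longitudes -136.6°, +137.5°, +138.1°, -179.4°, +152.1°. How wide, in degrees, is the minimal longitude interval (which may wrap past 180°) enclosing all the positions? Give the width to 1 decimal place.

Sort the longitudes: -179.4°, -136.6°, +137.5°, +138.1°, +152.1°.
Eastward gaps between consecutive values (wrapping around): 42.8°, 274.1°, 0.6°, 14.0°, 28.5°.
Largest gap = 274.1° ⇒ minimal covering band is its complement: 360° − 274.1° = 85.9°.
Band runs from +137.5° eastward to -136.6°, crossing the antimeridian.

85.9°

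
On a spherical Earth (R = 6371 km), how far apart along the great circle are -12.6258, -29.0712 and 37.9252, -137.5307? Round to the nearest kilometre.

Δλ = -137.5307 − -29.0712 = -108.4595°.
Δφ = 37.9252 − -12.6258 = 50.5510°.
a = sin²(Δφ/2) + cos φ₁ · cos φ₂ · sin²(Δλ/2) = 0.689037.
c = 2·atan2(√a, √(1−a)) = 1.95851 rad → d = 6371·c ≈ 12477.67 km.

12478 km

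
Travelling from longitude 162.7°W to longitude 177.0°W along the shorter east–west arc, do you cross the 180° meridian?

No

Signed shortest Δλ = ((-177.0 − -162.7 + 180) mod 360) − 180 = -14.3°.
Going west by 14.3° from -162.7° reaches -177.0° without touching 180°.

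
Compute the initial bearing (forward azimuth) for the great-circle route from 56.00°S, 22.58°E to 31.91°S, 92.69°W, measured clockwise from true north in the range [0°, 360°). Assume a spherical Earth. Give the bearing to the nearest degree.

Δλ = -92.69 − 22.58 = -115.27°.
θ = atan2( sin Δλ · cos φ₂ , cos φ₁ · sin φ₂ − sin φ₁ · cos φ₂ · cos Δλ )
  = atan2(-0.76765, -0.59600) = -127.826° → normalised to [0°, 360°): 232.174°.

232°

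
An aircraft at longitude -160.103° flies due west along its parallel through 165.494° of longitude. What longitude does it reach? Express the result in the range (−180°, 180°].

+34.403°

Start at -160.103°; shift −165.494° → -325.597°.
-325.597° lies outside (−180°, 180°]; add 360° → +34.403°.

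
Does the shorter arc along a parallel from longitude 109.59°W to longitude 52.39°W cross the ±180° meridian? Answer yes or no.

No

Signed shortest Δλ = ((-52.39 − -109.59 + 180) mod 360) − 180 = 57.2°.
Going east by 57.2° from -109.59° reaches -52.39° without touching 180°.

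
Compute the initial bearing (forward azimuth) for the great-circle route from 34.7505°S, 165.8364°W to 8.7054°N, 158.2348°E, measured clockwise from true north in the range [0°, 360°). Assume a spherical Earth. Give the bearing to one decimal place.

Δλ = 158.2348 − -165.8364 = 324.0712°; wrapped into (−180°, 180°]: -35.9288°.
θ = atan2( sin Δλ · cos φ₂ , cos φ₁ · sin φ₂ − sin φ₁ · cos φ₂ · cos Δλ )
  = atan2(-0.58002, 0.58060) = -44.971° → normalised to [0°, 360°): 315.029°.

315.0°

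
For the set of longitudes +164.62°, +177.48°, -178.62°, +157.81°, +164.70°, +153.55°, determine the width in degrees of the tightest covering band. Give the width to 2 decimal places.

27.83°

Sort the longitudes: -178.62°, +153.55°, +157.81°, +164.62°, +164.70°, +177.48°.
Eastward gaps between consecutive values (wrapping around): 332.17°, 4.26°, 6.81°, 0.08°, 12.78°, 3.90°.
Largest gap = 332.17° ⇒ minimal covering band is its complement: 360° − 332.17° = 27.83°.
Band runs from +153.55° eastward to -178.62°, crossing the antimeridian.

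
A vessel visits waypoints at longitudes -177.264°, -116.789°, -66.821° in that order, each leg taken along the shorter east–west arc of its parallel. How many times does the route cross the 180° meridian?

Leg 1: -177.264° → -116.789°, shortest Δλ = 60.475° (east) — does not cross 180°.
Leg 2: -116.789° → -66.821°, shortest Δλ = 49.968° (east) — does not cross 180°.
Total crossings: 0.

0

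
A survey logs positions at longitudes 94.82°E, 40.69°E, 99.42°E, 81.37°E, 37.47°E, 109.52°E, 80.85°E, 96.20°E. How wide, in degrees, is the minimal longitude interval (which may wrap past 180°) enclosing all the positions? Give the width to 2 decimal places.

Sort the longitudes: +37.47°, +40.69°, +80.85°, +81.37°, +94.82°, +96.20°, +99.42°, +109.52°.
Eastward gaps between consecutive values (wrapping around): 3.22°, 40.16°, 0.52°, 13.45°, 1.38°, 3.22°, 10.10°, 287.95°.
Largest gap = 287.95° ⇒ minimal covering band is its complement: 360° − 287.95° = 72.05°.
Band runs from +37.47° eastward to +109.52°.

72.05°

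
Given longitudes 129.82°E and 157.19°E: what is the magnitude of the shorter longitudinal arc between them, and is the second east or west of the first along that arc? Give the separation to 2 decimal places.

27.37° east

Raw difference: 157.19 − 129.82 = 27.37°.
Normalise into (−180°, 180°]: 27.37° stays 27.37°.
Positive ⇒ the second point lies to the east; separation 27.37°.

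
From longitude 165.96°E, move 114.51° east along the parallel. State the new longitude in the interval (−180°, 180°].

Start at +165.96°; shift +114.51° → +280.47°.
+280.47° lies outside (−180°, 180°]; subtract 360° → -79.53°.

79.53°W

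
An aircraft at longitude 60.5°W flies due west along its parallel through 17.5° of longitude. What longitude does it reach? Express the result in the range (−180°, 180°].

78.0°W

Start at -60.5°; shift −17.5° → -78.0°.
-78.0° already lies in (−180°, 180°].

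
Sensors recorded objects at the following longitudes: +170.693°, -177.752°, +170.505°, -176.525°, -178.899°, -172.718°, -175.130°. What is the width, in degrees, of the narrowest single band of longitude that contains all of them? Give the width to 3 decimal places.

16.777°

Sort the longitudes: -178.899°, -177.752°, -176.525°, -175.130°, -172.718°, +170.505°, +170.693°.
Eastward gaps between consecutive values (wrapping around): 1.147°, 1.227°, 1.395°, 2.412°, 343.223°, 0.188°, 10.408°.
Largest gap = 343.223° ⇒ minimal covering band is its complement: 360° − 343.223° = 16.777°.
Band runs from +170.505° eastward to -172.718°, crossing the antimeridian.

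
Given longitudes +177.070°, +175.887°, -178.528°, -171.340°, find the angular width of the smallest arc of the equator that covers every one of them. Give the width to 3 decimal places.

12.773°

Sort the longitudes: -178.528°, -171.340°, +175.887°, +177.070°.
Eastward gaps between consecutive values (wrapping around): 7.188°, 347.227°, 1.183°, 4.402°.
Largest gap = 347.227° ⇒ minimal covering band is its complement: 360° − 347.227° = 12.773°.
Band runs from +175.887° eastward to -171.340°, crossing the antimeridian.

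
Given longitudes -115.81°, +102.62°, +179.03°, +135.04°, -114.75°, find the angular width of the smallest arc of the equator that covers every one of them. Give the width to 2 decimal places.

Sort the longitudes: -115.81°, -114.75°, +102.62°, +135.04°, +179.03°.
Eastward gaps between consecutive values (wrapping around): 1.06°, 217.37°, 32.42°, 43.99°, 65.16°.
Largest gap = 217.37° ⇒ minimal covering band is its complement: 360° − 217.37° = 142.63°.
Band runs from +102.62° eastward to -114.75°, crossing the antimeridian.

142.63°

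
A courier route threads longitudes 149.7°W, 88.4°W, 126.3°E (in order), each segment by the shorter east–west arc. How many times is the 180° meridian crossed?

Leg 1: -149.7° → -88.4°, shortest Δλ = 61.3° (east) — does not cross 180°.
Leg 2: -88.4° → +126.3°, shortest Δλ = -145.3° (west) — crosses 180°.
Total crossings: 1.

1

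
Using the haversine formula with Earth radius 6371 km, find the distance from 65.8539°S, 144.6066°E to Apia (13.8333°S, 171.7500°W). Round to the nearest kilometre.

6630 km

Δλ = -171.7500 − 144.6066 = -316.3566°; wrapped into (−180°, 180°]: 43.6434°.
Δφ = -13.8333 − -65.8539 = 52.0206°.
a = sin²(Δφ/2) + cos φ₁ · cos φ₂ · sin²(Δλ/2) = 0.247194.
c = 2·atan2(√a, √(1−a)) = 1.04071 rad → d = 6371·c ≈ 6630.34 km.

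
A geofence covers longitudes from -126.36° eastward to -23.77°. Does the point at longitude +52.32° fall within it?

Band width going east from -126.36° to -23.77°: ((-23.77 − -126.36) mod 360) = 102.59°.
Offset of +52.32° east of the west edge: ((52.32 − -126.36) mod 360) = 178.68°.
178.68° > 102.59° ⇒ outside.

No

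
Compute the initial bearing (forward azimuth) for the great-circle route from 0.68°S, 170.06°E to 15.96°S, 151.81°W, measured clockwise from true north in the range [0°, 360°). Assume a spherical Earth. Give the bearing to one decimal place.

114.1°

Δλ = -151.81 − 170.06 = -321.87°; wrapped into (−180°, 180°]: 38.13°.
θ = atan2( sin Δλ · cos φ₂ , cos φ₁ · sin φ₂ − sin φ₁ · cos φ₂ · cos Δλ )
  = atan2(0.59365, -0.26597) = 114.134° → normalised to [0°, 360°): 114.134°.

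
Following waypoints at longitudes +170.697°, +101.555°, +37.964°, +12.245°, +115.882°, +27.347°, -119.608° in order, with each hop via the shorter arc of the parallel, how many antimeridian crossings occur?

Leg 1: +170.697° → +101.555°, shortest Δλ = -69.142° (west) — does not cross 180°.
Leg 2: +101.555° → +37.964°, shortest Δλ = -63.591° (west) — does not cross 180°.
Leg 3: +37.964° → +12.245°, shortest Δλ = -25.719° (west) — does not cross 180°.
Leg 4: +12.245° → +115.882°, shortest Δλ = 103.637° (east) — does not cross 180°.
Leg 5: +115.882° → +27.347°, shortest Δλ = -88.535° (west) — does not cross 180°.
Leg 6: +27.347° → -119.608°, shortest Δλ = -146.955° (west) — does not cross 180°.
Total crossings: 0.

0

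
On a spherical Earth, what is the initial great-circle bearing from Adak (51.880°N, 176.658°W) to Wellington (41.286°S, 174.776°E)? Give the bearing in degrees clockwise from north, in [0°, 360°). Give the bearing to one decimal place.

Δλ = 174.776 − -176.658 = 351.434°; wrapped into (−180°, 180°]: -8.566°.
θ = atan2( sin Δλ · cos φ₂ , cos φ₁ · sin φ₂ − sin φ₁ · cos φ₂ · cos Δλ )
  = atan2(-0.11192, -0.99188) = -173.562° → normalised to [0°, 360°): 186.438°.

186.4°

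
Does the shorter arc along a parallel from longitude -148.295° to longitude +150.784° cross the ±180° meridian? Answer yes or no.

Yes

Naïve |150.784 − -148.295| = 299.079° > 180°, so the shorter arc goes the other way round — across 180°.
Signed shortest Δλ = ((150.784 − -148.295 + 180) mod 360) − 180 = -60.921°.
Going west by 60.921° from -148.295° passes through 180° before reaching +150.784°.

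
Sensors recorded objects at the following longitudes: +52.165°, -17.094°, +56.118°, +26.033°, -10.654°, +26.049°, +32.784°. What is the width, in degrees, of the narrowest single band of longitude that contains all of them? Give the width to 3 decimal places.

73.212°

Sort the longitudes: -17.094°, -10.654°, +26.033°, +26.049°, +32.784°, +52.165°, +56.118°.
Eastward gaps between consecutive values (wrapping around): 6.440°, 36.687°, 0.016°, 6.735°, 19.381°, 3.953°, 286.788°.
Largest gap = 286.788° ⇒ minimal covering band is its complement: 360° − 286.788° = 73.212°.
Band runs from -17.094° eastward to +56.118°.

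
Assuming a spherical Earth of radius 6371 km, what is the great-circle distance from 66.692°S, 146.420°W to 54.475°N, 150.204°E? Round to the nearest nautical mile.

Δλ = 150.204 − -146.420 = 296.624°; wrapped into (−180°, 180°]: -63.376°.
Δφ = 54.475 − -66.692 = 121.167°.
a = sin²(Δφ/2) + cos φ₁ · cos φ₂ · sin²(Δλ/2) = 0.822207.
c = 2·atan2(√a, √(1−a)) = 2.27105 rad → d = 6371·c ≈ 14468.88 km ≈ 7812.57 nmi.

7813 nmi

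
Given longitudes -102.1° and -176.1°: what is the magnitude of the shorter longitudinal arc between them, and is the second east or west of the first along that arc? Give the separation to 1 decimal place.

74.0° west

Raw difference: -176.1 − -102.1 = -74.0°.
Normalise into (−180°, 180°]: -74.0° stays -74.0°.
Negative ⇒ the second point lies to the west; separation 74.0°.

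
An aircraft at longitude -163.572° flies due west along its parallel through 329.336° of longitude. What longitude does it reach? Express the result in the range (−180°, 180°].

-132.908°

Start at -163.572°; shift −329.336° → -492.908°.
-492.908° lies outside (−180°, 180°]; add 360° → -132.908°.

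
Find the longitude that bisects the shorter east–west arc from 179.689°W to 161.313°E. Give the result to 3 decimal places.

170.812°E

Signed shortest Δλ from -179.689° to +161.313° is -18.998°.
Midpoint longitude = -179.689° + (-18.998°)/2 = -179.689° − 9.499° = -189.188°.
Normalise into (−180°, 180°]: +170.812°.
(The naïve average (-179.689 + +161.313)/2 = -9.188° is on the wrong side of the globe.)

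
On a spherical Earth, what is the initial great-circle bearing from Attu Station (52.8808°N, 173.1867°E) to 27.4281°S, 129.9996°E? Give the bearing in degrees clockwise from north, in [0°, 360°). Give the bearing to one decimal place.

Δλ = 129.9996 − 173.1867 = -43.1871°.
θ = atan2( sin Δλ · cos φ₂ , cos φ₁ · sin φ₂ − sin φ₁ · cos φ₂ · cos Δλ )
  = atan2(-0.60745, -0.79402) = -142.583° → normalised to [0°, 360°): 217.417°.

217.4°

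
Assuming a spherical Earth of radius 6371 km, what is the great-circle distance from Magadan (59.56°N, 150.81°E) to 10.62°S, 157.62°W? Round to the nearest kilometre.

Δλ = -157.62 − 150.81 = -308.43°; wrapped into (−180°, 180°]: 51.57°.
Δφ = -10.62 − 59.56 = -70.18°.
a = sin²(Δφ/2) + cos φ₁ · cos φ₂ · sin²(Δλ/2) = 0.424691.
c = 2·atan2(√a, √(1−a)) = 1.41960 rad → d = 6371·c ≈ 9044.29 km.

9044 km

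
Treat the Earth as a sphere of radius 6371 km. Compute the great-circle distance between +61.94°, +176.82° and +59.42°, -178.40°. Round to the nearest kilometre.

Δλ = -178.40 − 176.82 = -355.22°; wrapped into (−180°, 180°]: 4.78°.
Δφ = 59.42 − 61.94 = -2.52°.
a = sin²(Δφ/2) + cos φ₁ · cos φ₂ · sin²(Δλ/2) = 0.000900.
c = 2·atan2(√a, √(1−a)) = 0.06000 rad → d = 6371·c ≈ 382.25 km.

382 km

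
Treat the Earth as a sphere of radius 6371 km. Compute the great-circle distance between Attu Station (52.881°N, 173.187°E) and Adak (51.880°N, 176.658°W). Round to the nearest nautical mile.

Δλ = -176.658 − 173.187 = -349.845°; wrapped into (−180°, 180°]: 10.155°.
Δφ = 51.880 − 52.881 = -1.001°.
a = sin²(Δφ/2) + cos φ₁ · cos φ₂ · sin²(Δλ/2) = 0.002994.
c = 2·atan2(√a, √(1−a)) = 0.10949 rad → d = 6371·c ≈ 697.59 km ≈ 376.67 nmi.

377 nmi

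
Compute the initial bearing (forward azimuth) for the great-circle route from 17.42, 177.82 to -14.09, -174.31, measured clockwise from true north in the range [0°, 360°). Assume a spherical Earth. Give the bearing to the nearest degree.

Δλ = -174.31 − 177.82 = -352.13°; wrapped into (−180°, 180°]: 7.87°.
θ = atan2( sin Δλ · cos φ₂ , cos φ₁ · sin φ₂ − sin φ₁ · cos φ₂ · cos Δλ )
  = atan2(0.13281, -0.51991) = 165.671° → normalised to [0°, 360°): 165.671°.

166°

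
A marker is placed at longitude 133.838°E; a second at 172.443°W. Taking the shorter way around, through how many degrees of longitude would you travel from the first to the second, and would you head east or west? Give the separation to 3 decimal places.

53.719° east

Raw difference: -172.443 − 133.838 = -306.281°.
Normalise into (−180°, 180°]: -306.281° + 360° = 53.719°.
Positive ⇒ the second point lies to the east; separation 53.719°.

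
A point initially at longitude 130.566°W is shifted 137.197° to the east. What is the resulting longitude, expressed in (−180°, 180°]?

Start at -130.566°; shift +137.197° → +6.631°.
+6.631° already lies in (−180°, 180°].

6.631°E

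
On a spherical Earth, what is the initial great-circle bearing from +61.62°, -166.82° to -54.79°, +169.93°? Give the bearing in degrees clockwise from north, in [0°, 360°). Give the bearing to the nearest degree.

195°

Δλ = 169.93 − -166.82 = 336.75°; wrapped into (−180°, 180°]: -23.25°.
θ = atan2( sin Δλ · cos φ₂ , cos φ₁ · sin φ₂ − sin φ₁ · cos φ₂ · cos Δλ )
  = atan2(-0.22760, -0.85444) = -165.084° → normalised to [0°, 360°): 194.916°.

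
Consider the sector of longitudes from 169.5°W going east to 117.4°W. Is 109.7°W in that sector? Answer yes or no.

No

Band width going east from -169.5° to -117.4°: ((-117.4 − -169.5) mod 360) = 52.1°.
Offset of -109.7° east of the west edge: ((-109.7 − -169.5) mod 360) = 59.8°.
59.8° > 52.1° ⇒ outside.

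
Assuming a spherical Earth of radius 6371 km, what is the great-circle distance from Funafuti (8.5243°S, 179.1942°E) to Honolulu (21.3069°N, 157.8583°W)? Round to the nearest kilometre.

Δλ = -157.8583 − 179.1942 = -337.0525°; wrapped into (−180°, 180°]: 22.9475°.
Δφ = 21.3069 − -8.5243 = 29.8312°.
a = sin²(Δφ/2) + cos φ₁ · cos φ₂ · sin²(Δλ/2) = 0.102710.
c = 2·atan2(√a, √(1−a)) = 0.65248 rad → d = 6371·c ≈ 4156.95 km.

4157 km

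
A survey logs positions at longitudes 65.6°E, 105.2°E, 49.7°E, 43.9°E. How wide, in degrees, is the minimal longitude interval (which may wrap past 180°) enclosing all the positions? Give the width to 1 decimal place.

61.3°

Sort the longitudes: +43.9°, +49.7°, +65.6°, +105.2°.
Eastward gaps between consecutive values (wrapping around): 5.8°, 15.9°, 39.6°, 298.7°.
Largest gap = 298.7° ⇒ minimal covering band is its complement: 360° − 298.7° = 61.3°.
Band runs from +43.9° eastward to +105.2°.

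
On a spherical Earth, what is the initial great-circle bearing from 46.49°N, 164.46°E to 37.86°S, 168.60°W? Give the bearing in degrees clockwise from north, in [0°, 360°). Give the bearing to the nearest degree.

Δλ = -168.60 − 164.46 = -333.06°; wrapped into (−180°, 180°]: 26.94°.
θ = atan2( sin Δλ · cos φ₂ , cos φ₁ · sin φ₂ − sin φ₁ · cos φ₂ · cos Δλ )
  = atan2(0.35769, -0.93300) = 159.024° → normalised to [0°, 360°): 159.024°.

159°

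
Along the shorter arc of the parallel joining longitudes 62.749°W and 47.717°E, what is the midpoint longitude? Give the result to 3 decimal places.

7.516°W

Signed shortest Δλ from -62.749° to +47.717° is +110.466°.
Midpoint longitude = -62.749° + (+110.466°)/2 = -62.749° + 55.233° = -7.516°.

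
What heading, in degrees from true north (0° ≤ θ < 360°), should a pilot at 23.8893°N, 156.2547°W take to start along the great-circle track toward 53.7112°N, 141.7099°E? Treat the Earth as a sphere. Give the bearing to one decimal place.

320.1°

Δλ = 141.7099 − -156.2547 = 297.9646°; wrapped into (−180°, 180°]: -62.0354°.
θ = atan2( sin Δλ · cos φ₂ , cos φ₁ · sin φ₂ − sin φ₁ · cos φ₂ · cos Δλ )
  = atan2(-0.52275, 0.62460) = -39.927° → normalised to [0°, 360°): 320.073°.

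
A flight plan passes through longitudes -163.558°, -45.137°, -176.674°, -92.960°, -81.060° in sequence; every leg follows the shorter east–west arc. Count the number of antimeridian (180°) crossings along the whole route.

0

Leg 1: -163.558° → -45.137°, shortest Δλ = 118.421° (east) — does not cross 180°.
Leg 2: -45.137° → -176.674°, shortest Δλ = -131.537° (west) — does not cross 180°.
Leg 3: -176.674° → -92.960°, shortest Δλ = 83.714° (east) — does not cross 180°.
Leg 4: -92.960° → -81.060°, shortest Δλ = 11.9° (east) — does not cross 180°.
Total crossings: 0.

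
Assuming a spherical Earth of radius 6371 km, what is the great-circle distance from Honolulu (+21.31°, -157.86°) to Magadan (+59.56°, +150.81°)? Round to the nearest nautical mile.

3154 nmi

Δλ = 150.81 − -157.86 = 308.67°; wrapped into (−180°, 180°]: -51.33°.
Δφ = 59.56 − 21.31 = 38.25°.
a = sin²(Δφ/2) + cos φ₁ · cos φ₂ · sin²(Δλ/2) = 0.195880.
c = 2·atan2(√a, √(1−a)) = 0.91695 rad → d = 6371·c ≈ 5841.92 km ≈ 3154.38 nmi.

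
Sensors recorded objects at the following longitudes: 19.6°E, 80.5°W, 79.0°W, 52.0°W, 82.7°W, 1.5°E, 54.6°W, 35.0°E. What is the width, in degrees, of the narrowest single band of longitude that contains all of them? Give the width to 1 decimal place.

117.7°

Sort the longitudes: -82.7°, -80.5°, -79.0°, -54.6°, -52.0°, +1.5°, +19.6°, +35.0°.
Eastward gaps between consecutive values (wrapping around): 2.2°, 1.5°, 24.4°, 2.6°, 53.5°, 18.1°, 15.4°, 242.3°.
Largest gap = 242.3° ⇒ minimal covering band is its complement: 360° − 242.3° = 117.7°.
Band runs from -82.7° eastward to +35.0°.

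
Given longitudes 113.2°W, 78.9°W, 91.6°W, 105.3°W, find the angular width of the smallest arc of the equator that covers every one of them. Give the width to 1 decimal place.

34.3°

Sort the longitudes: -113.2°, -105.3°, -91.6°, -78.9°.
Eastward gaps between consecutive values (wrapping around): 7.9°, 13.7°, 12.7°, 325.7°.
Largest gap = 325.7° ⇒ minimal covering band is its complement: 360° − 325.7° = 34.3°.
Band runs from -113.2° eastward to -78.9°.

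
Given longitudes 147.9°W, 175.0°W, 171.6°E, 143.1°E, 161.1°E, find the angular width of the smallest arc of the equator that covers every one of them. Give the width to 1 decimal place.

69.0°

Sort the longitudes: -175.0°, -147.9°, +143.1°, +161.1°, +171.6°.
Eastward gaps between consecutive values (wrapping around): 27.1°, 291.0°, 18.0°, 10.5°, 13.4°.
Largest gap = 291.0° ⇒ minimal covering band is its complement: 360° − 291.0° = 69.0°.
Band runs from +143.1° eastward to -147.9°, crossing the antimeridian.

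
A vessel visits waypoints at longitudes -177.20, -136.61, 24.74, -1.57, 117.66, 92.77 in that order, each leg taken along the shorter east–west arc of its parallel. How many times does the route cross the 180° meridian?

0

Leg 1: -177.20° → -136.61°, shortest Δλ = 40.59° (east) — does not cross 180°.
Leg 2: -136.61° → +24.74°, shortest Δλ = 161.35° (east) — does not cross 180°.
Leg 3: +24.74° → -1.57°, shortest Δλ = -26.31° (west) — does not cross 180°.
Leg 4: -1.57° → +117.66°, shortest Δλ = 119.23° (east) — does not cross 180°.
Leg 5: +117.66° → +92.77°, shortest Δλ = -24.89° (west) — does not cross 180°.
Total crossings: 0.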